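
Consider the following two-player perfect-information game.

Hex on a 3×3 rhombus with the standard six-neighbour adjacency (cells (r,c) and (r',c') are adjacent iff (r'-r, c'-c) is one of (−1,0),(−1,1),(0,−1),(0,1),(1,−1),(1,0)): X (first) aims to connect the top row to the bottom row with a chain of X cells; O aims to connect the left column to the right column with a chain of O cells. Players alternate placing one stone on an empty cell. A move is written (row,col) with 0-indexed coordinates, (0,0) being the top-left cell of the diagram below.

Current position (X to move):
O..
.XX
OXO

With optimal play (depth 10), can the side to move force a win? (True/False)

[O../.XX/OXO] X move#1: (0,1):+1/OX./.XX/OXO*, (0,2):+1/O.X/.XX/OXO, (1,0):+1/O../XXX/OXO
[OX./.XX/OXO] end (terminal -1, O#2); searched O../.XX/OXO to 10

X winning at [O../.XX/OXO]: True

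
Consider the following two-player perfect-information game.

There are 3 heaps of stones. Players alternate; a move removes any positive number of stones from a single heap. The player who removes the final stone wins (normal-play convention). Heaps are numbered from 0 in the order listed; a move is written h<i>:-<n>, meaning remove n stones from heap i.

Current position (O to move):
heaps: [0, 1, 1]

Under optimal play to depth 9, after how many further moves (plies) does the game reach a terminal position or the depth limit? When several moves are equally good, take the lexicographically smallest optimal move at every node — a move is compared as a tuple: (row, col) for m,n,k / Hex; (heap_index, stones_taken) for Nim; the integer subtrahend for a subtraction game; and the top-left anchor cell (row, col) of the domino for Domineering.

[(0,1,1)] O move#1: h1:-1:-1/(0,0,1)*, h2:-1:-1/(0,1,0)
[(0,0,1)] X move#2: h2:-1:+1/(0,0,0)*
[(0,0,0)] end (terminal -1, O#3); searched (0,1,1) to 9

PV length from [(0,1,1)]: 2 plies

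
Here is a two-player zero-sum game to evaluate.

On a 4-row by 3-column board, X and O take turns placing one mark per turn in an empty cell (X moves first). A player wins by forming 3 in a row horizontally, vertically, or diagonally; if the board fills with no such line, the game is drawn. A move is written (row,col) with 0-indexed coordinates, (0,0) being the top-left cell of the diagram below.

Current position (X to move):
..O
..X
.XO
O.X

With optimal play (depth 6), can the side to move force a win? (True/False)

X winning at [..O/..X/.XO/O.X]: True

p1 X@[..O/..X/.XO/O.X]: (0,0)[X.O/..X/.XO/O.X]+0 (0,1)[.XO/..X/.XO/O.X]+1* (1,0)[..O/X.X/.XO/O.X]+1 (1,1)[..O/.XX/.XO/O.X]+1 (2,0)[..O/..X/XXO/O.X]+1 (3,1)[..O/..X/.XO/OXX]+1
p2 O@[.XO/..X/.XO/O.X]: (0,0)[OXO/..X/.XO/O.X]-1* (1,0)[.XO/O.X/.XO/O.X]-1 (1,1)[.XO/.OX/.XO/O.X]-1 (2,0)[.XO/..X/OXO/O.X]-1 (3,1)[.XO/..X/.XO/OOX]-1
p3 X@[OXO/..X/.XO/O.X]: (1,0)[OXO/X.X/.XO/O.X]+1* (1,1)[OXO/.XX/.XO/O.X]+1 (2,0)[OXO/..X/XXO/O.X]-1 (3,1)[OXO/..X/.XO/OXX]-1
p4 O@[OXO/X.X/.XO/O.X] terminal -1; root [..O/..X/.XO/O.X] d6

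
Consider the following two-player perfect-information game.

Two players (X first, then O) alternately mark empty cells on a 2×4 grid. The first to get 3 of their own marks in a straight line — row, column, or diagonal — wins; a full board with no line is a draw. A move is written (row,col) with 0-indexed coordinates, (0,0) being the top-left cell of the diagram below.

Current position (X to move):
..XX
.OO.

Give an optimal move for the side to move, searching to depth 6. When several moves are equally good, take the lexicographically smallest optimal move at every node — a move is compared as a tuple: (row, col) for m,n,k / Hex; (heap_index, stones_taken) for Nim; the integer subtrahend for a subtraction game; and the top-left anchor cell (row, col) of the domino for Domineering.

X's best at [..XX/.OO.]: (0,1)

p1 X@[..XX/.OO.]: (0,0)[X.XX/.OO.]-1 (0,1)[.XXX/.OO.]+1* (1,0)[..XX/XOO.]-1 (1,3)[..XX/.OOX]-1
p2 O@[.XXX/.OO.] terminal -1; root [..XX/.OO.] d6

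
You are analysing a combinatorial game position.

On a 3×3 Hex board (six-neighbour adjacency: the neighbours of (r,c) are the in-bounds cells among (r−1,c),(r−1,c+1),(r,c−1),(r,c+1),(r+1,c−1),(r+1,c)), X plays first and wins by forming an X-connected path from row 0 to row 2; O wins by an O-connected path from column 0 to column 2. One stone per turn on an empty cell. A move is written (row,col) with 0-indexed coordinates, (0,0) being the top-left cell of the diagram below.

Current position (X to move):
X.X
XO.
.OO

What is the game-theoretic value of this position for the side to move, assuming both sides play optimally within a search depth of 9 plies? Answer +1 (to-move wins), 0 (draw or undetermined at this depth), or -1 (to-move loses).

value(X.X/XO./.OO, X) = +1

[X.X/XO./.OO] X move#1: (0,1):-1/XXX/XO./.OO, (1,2):-1/X.X/XOX/.OO, (2,0):+1/X.X/XO./XOO*
[X.X/XO./XOO] end (terminal -1, O#2); searched X.X/XO./.OO to 9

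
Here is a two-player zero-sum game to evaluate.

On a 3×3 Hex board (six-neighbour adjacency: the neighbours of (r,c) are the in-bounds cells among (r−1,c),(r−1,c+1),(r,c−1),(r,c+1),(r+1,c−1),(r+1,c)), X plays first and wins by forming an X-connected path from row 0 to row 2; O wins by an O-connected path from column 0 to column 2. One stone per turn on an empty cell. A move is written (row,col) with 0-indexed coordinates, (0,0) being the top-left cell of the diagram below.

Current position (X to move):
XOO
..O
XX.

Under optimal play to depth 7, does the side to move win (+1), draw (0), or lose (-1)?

value(XOO/..O/XX., X) = +1

ply 1, X at XOO/..O/XX. | (1,0)=+1→XOO/X.O/XX.*; (1,1)=-1→XOO/.XO/XX.; (2,2)=-1→XOO/..O/XXX
ply 2: XOO/X.O/XX. is terminal -1 (O); from XOO/..O/XX. depth 7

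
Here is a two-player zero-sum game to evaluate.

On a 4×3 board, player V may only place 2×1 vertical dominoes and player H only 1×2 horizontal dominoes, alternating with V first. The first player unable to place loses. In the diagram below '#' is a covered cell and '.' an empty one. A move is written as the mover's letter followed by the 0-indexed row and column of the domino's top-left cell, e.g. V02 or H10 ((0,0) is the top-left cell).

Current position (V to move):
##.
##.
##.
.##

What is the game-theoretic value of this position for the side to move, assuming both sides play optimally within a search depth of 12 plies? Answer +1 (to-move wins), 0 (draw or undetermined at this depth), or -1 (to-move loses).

value(##./##./##./.##, V) = +1

p1 V@[##./##./##./.##]: V02[###/###/##./.##]+1* V12[##./###/###/.##]+1
p2 H@[###/###/##./.##] terminal -1; root [##./##./##./.##] d12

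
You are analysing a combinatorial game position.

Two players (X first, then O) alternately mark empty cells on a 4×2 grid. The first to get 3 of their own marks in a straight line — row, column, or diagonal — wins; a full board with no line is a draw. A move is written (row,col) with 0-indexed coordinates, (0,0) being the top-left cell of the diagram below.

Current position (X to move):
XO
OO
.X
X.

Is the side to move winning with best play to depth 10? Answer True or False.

X winning at [XO/OO/.X/X.]: False

ply 1, X at XO/OO/.X/X. | (2,0)=+0→XO/OO/XX/X.*; (3,1)=+0→XO/OO/.X/XX
ply 2, O at XO/OO/XX/X. | (3,1)=+0→XO/OO/XX/XO*
ply 3: XO/OO/XX/XO is terminal +0 (X); from XO/OO/.X/X. depth 10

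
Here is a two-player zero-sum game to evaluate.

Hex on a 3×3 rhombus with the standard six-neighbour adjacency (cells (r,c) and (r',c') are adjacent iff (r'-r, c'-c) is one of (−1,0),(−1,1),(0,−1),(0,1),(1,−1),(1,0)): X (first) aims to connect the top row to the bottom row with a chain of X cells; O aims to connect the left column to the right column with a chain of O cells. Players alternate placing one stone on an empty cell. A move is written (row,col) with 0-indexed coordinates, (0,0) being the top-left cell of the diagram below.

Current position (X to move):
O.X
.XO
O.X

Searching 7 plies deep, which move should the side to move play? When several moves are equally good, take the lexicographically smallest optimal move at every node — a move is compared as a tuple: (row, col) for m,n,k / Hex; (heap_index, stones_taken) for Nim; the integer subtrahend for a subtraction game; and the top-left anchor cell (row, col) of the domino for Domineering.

X's best at [O.X/.XO/O.X]: (2,1)

[O.X/.XO/O.X] X move#1: (0,1):-1/OXX/.XO/O.X, (1,0):-1/O.X/XXO/O.X, (2,1):+1/O.X/.XO/OXX*
[O.X/.XO/OXX] end (terminal -1, O#2); searched O.X/.XO/O.X to 7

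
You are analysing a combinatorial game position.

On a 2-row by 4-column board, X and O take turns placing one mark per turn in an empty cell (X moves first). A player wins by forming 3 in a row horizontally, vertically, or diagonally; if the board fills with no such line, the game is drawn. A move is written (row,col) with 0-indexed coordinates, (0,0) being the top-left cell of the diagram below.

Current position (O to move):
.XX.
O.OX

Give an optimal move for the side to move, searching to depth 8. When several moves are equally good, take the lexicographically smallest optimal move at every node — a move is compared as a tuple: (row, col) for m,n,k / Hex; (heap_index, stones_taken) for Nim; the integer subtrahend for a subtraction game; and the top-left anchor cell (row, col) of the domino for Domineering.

ply 1, O at .XX./O.OX | (0,0)=-1→OXX./O.OX; (0,3)=-1→.XXO/O.OX; (1,1)=+1→.XX./OOOX*
ply 2: .XX./OOOX is terminal -1 (X); from .XX./O.OX depth 8

O's best at [.XX./O.OX]: (1,1)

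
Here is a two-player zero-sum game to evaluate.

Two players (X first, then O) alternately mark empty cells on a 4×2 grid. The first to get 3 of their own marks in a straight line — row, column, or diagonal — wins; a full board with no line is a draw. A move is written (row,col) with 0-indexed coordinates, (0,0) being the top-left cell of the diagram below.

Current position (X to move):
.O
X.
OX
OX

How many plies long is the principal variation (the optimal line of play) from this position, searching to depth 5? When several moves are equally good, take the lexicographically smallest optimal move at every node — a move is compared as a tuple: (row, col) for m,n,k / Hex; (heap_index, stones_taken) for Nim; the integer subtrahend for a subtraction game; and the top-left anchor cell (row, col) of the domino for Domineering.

[.O/X./OX/OX] X move#1: (0,0):+0/XO/X./OX/OX, (1,1):+1/.O/XX/OX/OX*
[.O/XX/OX/OX] end (terminal -1, O#2); searched .O/X./OX/OX to 5

PV length from [.O/X./OX/OX]: 1 ply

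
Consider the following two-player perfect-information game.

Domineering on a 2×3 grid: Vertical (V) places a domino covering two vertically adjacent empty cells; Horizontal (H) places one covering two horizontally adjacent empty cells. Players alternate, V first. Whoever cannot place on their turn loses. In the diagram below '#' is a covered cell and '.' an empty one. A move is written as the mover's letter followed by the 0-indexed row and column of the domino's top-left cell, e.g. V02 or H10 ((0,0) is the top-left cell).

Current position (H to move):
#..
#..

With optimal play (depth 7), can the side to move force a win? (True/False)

H winning at [#../#..]: True

p1 H@[#../#..]: H01[###/#..]+1* H11[#../###]+1
p2 V@[###/#..] terminal -1; root [#../#..] d7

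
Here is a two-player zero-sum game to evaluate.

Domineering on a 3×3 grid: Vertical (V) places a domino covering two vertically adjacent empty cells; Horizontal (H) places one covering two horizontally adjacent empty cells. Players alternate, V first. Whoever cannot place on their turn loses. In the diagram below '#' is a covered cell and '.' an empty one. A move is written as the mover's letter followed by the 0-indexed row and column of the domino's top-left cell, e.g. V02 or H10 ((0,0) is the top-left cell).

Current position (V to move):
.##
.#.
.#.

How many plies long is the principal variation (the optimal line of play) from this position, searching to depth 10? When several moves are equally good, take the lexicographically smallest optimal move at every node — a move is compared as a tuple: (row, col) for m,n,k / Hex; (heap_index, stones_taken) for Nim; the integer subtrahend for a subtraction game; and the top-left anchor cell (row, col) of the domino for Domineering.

PV length from [.##/.#./.#.]: 1 ply

p1 V@[.##/.#./.#.]: V00[###/##./.#.]+1* V10[.##/##./##.]+1 V12[.##/.##/.##]+1
p2 H@[###/##./.#.] terminal -1; root [.##/.#./.#.] d10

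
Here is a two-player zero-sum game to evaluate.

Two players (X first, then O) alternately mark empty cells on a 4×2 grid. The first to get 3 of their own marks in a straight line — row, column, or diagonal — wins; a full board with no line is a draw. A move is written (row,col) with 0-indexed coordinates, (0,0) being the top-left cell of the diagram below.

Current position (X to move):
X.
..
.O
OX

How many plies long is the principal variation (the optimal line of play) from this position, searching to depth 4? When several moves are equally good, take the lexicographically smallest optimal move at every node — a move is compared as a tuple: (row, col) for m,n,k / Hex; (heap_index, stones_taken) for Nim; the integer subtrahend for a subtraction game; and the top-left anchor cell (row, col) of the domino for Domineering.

p1 X@[X./../.O/OX]: (0,1)[XX/../.O/OX]+0* (1,0)[X./X./.O/OX]+0 (1,1)[X./.X/.O/OX]+0 (2,0)[X./../XO/OX]+0
p2 O@[XX/../.O/OX]: (1,0)[XX/O./.O/OX]+0* (1,1)[XX/.O/.O/OX]+0 (2,0)[XX/../OO/OX]+0
p3 X@[XX/O./.O/OX]: (1,1)[XX/OX/.O/OX]-1 (2,0)[XX/O./XO/OX]+0*
p4 O@[XX/O./XO/OX]: (1,1)[XX/OO/XO/OX]+0*
p5 X@[XX/OO/XO/OX] terminal +0; root [X./../.O/OX] d4

PV length from [X./../.O/OX]: 4 plies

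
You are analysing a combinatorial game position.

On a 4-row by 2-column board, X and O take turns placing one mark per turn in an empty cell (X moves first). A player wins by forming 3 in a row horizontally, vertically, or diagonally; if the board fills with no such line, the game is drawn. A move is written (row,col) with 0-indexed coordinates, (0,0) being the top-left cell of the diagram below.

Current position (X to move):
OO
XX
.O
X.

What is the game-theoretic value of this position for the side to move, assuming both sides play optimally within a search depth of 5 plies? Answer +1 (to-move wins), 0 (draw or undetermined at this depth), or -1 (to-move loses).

p1 X@[OO/XX/.O/X.]: (2,0)[OO/XX/XO/X.]+1* (3,1)[OO/XX/.O/XX]+0
p2 O@[OO/XX/XO/X.] terminal -1; root [OO/XX/.O/X.] d5

value(OO/XX/.O/X., X) = +1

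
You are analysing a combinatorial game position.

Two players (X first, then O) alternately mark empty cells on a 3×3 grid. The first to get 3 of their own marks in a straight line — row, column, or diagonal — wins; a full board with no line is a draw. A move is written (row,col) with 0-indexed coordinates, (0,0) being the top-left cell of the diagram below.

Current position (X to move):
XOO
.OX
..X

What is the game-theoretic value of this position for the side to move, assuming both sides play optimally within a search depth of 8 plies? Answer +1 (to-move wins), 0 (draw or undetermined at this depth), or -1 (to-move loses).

p1 X@[XOO/.OX/..X]: (1,0)[XOO/XOX/..X]-1* (2,0)[XOO/.OX/X.X]-1 (2,1)[XOO/.OX/.XX]-1
p2 O@[XOO/XOX/..X]: (2,0)[XOO/XOX/O.X]+1* (2,1)[XOO/XOX/.OX]+1
p3 X@[XOO/XOX/O.X] terminal -1; root [XOO/.OX/..X] d8

value(XOO/.OX/..X, X) = -1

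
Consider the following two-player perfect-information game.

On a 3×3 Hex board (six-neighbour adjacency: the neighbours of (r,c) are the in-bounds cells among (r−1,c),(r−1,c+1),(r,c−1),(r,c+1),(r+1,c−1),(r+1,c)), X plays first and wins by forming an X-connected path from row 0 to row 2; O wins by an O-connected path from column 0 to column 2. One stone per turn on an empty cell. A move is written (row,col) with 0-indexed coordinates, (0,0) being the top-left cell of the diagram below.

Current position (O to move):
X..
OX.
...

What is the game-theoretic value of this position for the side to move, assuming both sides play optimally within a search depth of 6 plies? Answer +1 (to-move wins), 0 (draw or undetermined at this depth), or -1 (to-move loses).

p1 O@[X../OX./...]: (0,1)[XO./OX./...]-1* (0,2)[X.O/OX./...]-1 (1,2)[X../OXO/...]-1 (2,0)[X../OX./O..]-1 (2,1)[X../OX./.O.]-1 (2,2)[X../OX./..O]-1
p2 X@[XO./OX./...]: (0,2)[XOX/OX./...]+1* (1,2)[XO./OXX/...]-1 (2,0)[XO./OX./X..]-1 (2,1)[XO./OX./.X.]-1 (2,2)[XO./OX./..X]-1
p3 O@[XOX/OX./...]: (1,2)[XOX/OXO/...]-1* (2,0)[XOX/OX./O..]-1 (2,1)[XOX/OX./.O.]-1 (2,2)[XOX/OX./..O]-1
p4 X@[XOX/OXO/...]: (2,0)[XOX/OXO/X..]+1* (2,1)[XOX/OXO/.X.]+1 (2,2)[XOX/OXO/..X]+1
p5 O@[XOX/OXO/X..] terminal -1; root [X../OX./...] d6

value(X../OX./..., O) = -1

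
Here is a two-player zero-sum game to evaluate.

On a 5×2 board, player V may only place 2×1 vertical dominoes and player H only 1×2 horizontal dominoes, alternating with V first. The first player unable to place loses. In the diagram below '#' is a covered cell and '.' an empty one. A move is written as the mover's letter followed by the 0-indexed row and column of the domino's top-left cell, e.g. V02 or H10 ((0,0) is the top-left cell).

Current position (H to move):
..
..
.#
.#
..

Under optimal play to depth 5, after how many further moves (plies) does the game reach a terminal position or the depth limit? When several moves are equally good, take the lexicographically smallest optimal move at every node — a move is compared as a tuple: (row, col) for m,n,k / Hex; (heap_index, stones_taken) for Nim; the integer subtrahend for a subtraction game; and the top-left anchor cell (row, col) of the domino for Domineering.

[../../.#/.#/..] H move#1: H00:+1/##/../.#/.#/..*, H10:+1/../##/.#/.#/.., H40:-1/../../.#/.#/##
[##/../.#/.#/..] V move#2: V10:-1/##/#./##/.#/..*, V20:-1/##/../##/##/.., V30:-1/##/../.#/##/#.
[##/#./##/.#/..] H move#3: H40:+1/##/#./##/.#/##*
[##/#./##/.#/##] end (terminal -1, V#4); searched ../../.#/.#/.. to 5

PV length from [../../.#/.#/..]: 3 plies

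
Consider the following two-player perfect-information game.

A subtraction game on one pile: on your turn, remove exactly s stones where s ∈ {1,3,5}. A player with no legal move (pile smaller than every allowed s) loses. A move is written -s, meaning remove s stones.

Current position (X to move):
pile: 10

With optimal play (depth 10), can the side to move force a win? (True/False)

X winning at [10]: False

ply 1, X at 10 | -1=-1→9*; -3=-1→7; -5=-1→5
ply 2, O at 9 | -1=+1→8*; -3=+1→6; -5=+1→4
ply 3, X at 8 | -1=-1→7*; -3=-1→5; -5=-1→3
ply 4, O at 7 | -1=+1→6*; -3=+1→4; -5=+1→2
ply 5, X at 6 | -1=-1→5*; -3=-1→3; -5=-1→1
ply 6, O at 5 | -1=+1→4*; -3=+1→2; -5=+1→0
ply 7, X at 4 | -1=-1→3*; -3=-1→1
ply 8, O at 3 | -1=+1→2*; -3=+1→0
ply 9, X at 2 | -1=-1→1*
ply 10, O at 1 | -1=+1→0*
ply 11: 0 is terminal -1 (X); from 10 depth 10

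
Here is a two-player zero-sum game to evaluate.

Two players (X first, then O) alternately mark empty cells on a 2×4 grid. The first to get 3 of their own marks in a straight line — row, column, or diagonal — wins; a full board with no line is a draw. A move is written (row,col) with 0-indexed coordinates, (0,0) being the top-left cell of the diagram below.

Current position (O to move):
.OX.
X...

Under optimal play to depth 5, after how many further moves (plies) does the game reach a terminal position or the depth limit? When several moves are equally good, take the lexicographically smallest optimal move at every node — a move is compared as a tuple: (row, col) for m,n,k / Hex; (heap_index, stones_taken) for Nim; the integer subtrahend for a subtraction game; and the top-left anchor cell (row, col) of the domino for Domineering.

PV length from [.OX./X...]: 5 plies

p1 O@[.OX./X...]: (0,0)[OOX./X...]+0* (0,3)[.OXO/X...]+0 (1,1)[.OX./XO..]+0 (1,2)[.OX./X.O.]+0 (1,3)[.OX./X..O]+0
p2 X@[OOX./X...]: (0,3)[OOXX/X...]+0* (1,1)[OOX./XX..]+0 (1,2)[OOX./X.X.]+0 (1,3)[OOX./X..X]+0
p3 O@[OOXX/X...]: (1,1)[OOXX/XO..]+0* (1,2)[OOXX/X.O.]+0 (1,3)[OOXX/X..O]+0
p4 X@[OOXX/XO..]: (1,2)[OOXX/XOX.]+0* (1,3)[OOXX/XO.X]+0
p5 O@[OOXX/XOX.]: (1,3)[OOXX/XOXO]+0*
p6 X@[OOXX/XOXO] terminal +0; root [.OX./X...] d5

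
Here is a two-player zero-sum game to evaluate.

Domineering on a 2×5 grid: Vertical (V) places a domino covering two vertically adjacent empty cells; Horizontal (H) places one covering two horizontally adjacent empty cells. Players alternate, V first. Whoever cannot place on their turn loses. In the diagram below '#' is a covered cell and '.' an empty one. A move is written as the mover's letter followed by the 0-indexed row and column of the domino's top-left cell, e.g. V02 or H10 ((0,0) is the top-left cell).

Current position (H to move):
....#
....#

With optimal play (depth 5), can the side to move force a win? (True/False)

H winning at [....#/....#]: True

p1 H@[....#/....#]: H00[##..#/....#]-1 H01[.##.#/....#]+1* H02[..###/....#]-1 H10[....#/##..#]-1 H11[....#/.##.#]+1 H12[....#/..###]-1
p2 V@[.##.#/....#]: V00[###.#/#...#]-1* V03[.####/...##]-1
p3 H@[###.#/#...#]: H11[###.#/###.#]-1 H12[###.#/#.###]+1*
p4 V@[###.#/#.###] terminal -1; root [....#/....#] d5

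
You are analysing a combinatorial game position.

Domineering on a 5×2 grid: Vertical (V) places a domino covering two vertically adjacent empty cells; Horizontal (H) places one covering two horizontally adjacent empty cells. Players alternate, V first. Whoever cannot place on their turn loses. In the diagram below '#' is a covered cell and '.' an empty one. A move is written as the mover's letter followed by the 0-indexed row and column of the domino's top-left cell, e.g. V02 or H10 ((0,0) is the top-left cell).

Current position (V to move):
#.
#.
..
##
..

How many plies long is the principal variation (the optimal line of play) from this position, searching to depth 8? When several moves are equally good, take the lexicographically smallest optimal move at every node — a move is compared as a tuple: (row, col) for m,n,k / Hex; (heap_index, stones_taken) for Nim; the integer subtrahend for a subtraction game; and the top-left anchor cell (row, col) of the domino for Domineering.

[#./#./../##/..] V move#1: V01:-1/##/##/../##/..*, V11:-1/#./##/.#/##/..
[##/##/../##/..] H move#2: H20:+1/##/##/##/##/..*, H40:+1/##/##/../##/##
[##/##/##/##/..] end (terminal -1, V#3); searched #./#./../##/.. to 8

PV length from [#./#./../##/..]: 2 plies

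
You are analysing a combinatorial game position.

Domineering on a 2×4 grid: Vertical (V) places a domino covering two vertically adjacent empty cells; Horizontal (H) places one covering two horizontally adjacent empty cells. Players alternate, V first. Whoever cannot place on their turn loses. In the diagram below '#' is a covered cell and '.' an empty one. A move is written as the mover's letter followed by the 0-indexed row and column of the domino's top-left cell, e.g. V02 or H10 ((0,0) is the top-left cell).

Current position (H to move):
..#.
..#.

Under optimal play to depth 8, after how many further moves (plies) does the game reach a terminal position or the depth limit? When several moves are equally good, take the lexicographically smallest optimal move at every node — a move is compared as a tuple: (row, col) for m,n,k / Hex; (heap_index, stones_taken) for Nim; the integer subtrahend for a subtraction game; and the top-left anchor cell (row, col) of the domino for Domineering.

p1 H@[..#./..#.]: H00[###./..#.]+1* H10[..#./###.]+1
p2 V@[###./..#.]: V03[####/..##]-1*
p3 H@[####/..##]: H10[####/####]+1*
p4 V@[####/####] terminal -1; root [..#./..#.] d8

PV length from [..#./..#.]: 3 plies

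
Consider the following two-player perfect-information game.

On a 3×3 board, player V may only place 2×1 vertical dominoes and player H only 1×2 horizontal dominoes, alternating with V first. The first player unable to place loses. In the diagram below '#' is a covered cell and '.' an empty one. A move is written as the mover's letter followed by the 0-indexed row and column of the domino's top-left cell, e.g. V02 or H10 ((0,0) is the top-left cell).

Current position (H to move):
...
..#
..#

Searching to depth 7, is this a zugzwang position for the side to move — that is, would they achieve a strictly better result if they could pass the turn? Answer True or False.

ply 1, H at .../..#/..# | H00=-1→##./..#/..#; H01=-1→.##/..#/..#; H10=+1→.../###/..#*; H20=-1→.../..#/###
ply 2: .../###/..# is terminal -1 (V); from .../..#/..# depth 7
suppose H passes — search the same position with V to move:
pass> ply 1, V at .../..#/..# | V00=+1→#../#.#/..#*; V01=+1→.#./.##/..#; V10=+1→.../#.#/#.#; V11=+1→.../.##/.##
pass> ply 2, H at #../#.#/..# | H01=-1→###/#.#/..#*; H20=-1→#../#.#/###
pass> ply 3, V at ###/#.#/..# | V11=+1→###/###/.##*
pass> ply 4: ###/###/.## is terminal -1 (H); from .../..#/..# depth 7
for H: play +1, pass -1

zugzwang(.../..#/..#, H) = False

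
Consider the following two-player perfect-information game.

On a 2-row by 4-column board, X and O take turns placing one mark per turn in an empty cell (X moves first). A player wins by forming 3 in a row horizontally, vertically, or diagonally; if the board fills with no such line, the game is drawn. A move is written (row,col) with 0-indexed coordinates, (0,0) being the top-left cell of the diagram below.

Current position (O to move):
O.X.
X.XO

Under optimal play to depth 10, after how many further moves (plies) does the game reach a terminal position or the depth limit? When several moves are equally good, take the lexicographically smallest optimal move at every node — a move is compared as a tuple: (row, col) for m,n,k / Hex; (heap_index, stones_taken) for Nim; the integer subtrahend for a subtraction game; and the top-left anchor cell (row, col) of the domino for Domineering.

PV length from [O.X./X.XO]: 3 plies

[O.X./X.XO] O move#1: (0,1):-1/OOX./X.XO, (0,3):-1/O.XO/X.XO, (1,1):+0/O.X./XOXO*
[O.X./XOXO] X move#2: (0,1):+0/OXX./XOXO*, (0,3):+0/O.XX/XOXO
[OXX./XOXO] O move#3: (0,3):+0/OXXO/XOXO*
[OXXO/XOXO] end (terminal +0, X#4); searched O.X./X.XO to 10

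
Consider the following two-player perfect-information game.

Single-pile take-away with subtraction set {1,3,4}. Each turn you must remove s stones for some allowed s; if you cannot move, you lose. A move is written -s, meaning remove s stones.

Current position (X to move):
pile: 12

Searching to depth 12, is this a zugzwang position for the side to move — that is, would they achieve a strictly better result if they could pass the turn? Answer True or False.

[12] X move#1: -1:-1/11, -3:+1/9*, -4:-1/8
[9] O move#2: -1:-1/8*, -3:-1/6, -4:-1/5
[8] X move#3: -1:+1/7*, -3:-1/5, -4:-1/4
[7] O move#4: -1:-1/6*, -3:-1/4, -4:-1/3
[6] X move#5: -1:-1/5, -3:-1/3, -4:+1/2*
[2] O move#6: -1:-1/1*
[1] X move#7: -1:+1/0*
[0] end (terminal -1, O#8); searched 12 to 12
suppose X passes — search the same position with O to move:
pass> [12] O move#1: -1:-1/11, -3:+1/9*, -4:-1/8
pass> [9] X move#2: -1:-1/8*, -3:-1/6, -4:-1/5
pass> [8] O move#3: -1:+1/7*, -3:-1/5, -4:-1/4
pass> [7] X move#4: -1:-1/6*, -3:-1/4, -4:-1/3
pass> [6] O move#5: -1:-1/5, -3:-1/3, -4:+1/2*
pass> [2] X move#6: -1:-1/1*
pass> [1] O move#7: -1:+1/0*
pass> [0] end (terminal -1, X#8); searched 12 to 12
for X: play +1, pass -1

zugzwang(12, X) = False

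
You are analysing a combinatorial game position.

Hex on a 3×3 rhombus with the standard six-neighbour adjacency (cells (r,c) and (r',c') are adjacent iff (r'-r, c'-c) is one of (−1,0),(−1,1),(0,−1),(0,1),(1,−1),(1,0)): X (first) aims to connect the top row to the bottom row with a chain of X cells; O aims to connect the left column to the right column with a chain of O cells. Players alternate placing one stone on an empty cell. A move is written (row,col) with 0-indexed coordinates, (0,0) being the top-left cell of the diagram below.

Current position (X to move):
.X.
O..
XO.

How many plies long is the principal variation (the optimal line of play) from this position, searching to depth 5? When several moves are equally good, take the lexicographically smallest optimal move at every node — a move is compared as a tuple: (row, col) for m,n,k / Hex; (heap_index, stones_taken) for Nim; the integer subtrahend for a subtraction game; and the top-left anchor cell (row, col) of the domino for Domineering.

PV length from [.X./O../XO.]: 1 ply

ply 1, X at .X./O../XO. | (0,0)=-1→XX./O../XO.; (0,2)=-1→.XX/O../XO.; (1,1)=+1→.X./OX./XO.*; (1,2)=-1→.X./O.X/XO.; (2,2)=-1→.X./O../XOX
ply 2: .X./OX./XO. is terminal -1 (O); from .X./O../XO. depth 5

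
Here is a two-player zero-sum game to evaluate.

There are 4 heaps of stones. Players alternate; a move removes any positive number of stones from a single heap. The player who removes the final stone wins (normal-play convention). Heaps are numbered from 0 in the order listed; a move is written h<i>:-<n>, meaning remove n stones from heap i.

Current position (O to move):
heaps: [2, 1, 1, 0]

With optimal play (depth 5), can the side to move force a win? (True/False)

p1 O@[(2,1,1,0)]: h0:-1[(1,1,1,0)]-1 h0:-2[(0,1,1,0)]+1* h1:-1[(2,0,1,0)]-1 h2:-1[(2,1,0,0)]-1
p2 X@[(0,1,1,0)]: h1:-1[(0,0,1,0)]-1* h2:-1[(0,1,0,0)]-1
p3 O@[(0,0,1,0)]: h2:-1[(0,0,0,0)]+1*
p4 X@[(0,0,0,0)] terminal -1; root [(2,1,1,0)] d5

O winning at [(2,1,1,0)]: True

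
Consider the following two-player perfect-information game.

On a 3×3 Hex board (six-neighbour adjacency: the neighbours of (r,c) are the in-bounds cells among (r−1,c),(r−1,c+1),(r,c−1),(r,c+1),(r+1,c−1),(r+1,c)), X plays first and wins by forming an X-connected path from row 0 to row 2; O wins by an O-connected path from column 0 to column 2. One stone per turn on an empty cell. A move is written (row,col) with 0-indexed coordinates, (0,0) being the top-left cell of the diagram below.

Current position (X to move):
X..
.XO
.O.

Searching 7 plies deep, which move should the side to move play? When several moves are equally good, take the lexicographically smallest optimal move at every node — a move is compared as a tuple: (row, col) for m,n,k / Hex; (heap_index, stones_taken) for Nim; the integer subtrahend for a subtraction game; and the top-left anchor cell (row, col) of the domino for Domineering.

X's best at [X../.XO/.O.]: (2,0)

ply 1, X at X../.XO/.O. | (0,1)=-1→XX./.XO/.O.; (0,2)=-1→X.X/.XO/.O.; (1,0)=-1→X../XXO/.O.; (2,0)=+1→X../.XO/XO.*; (2,2)=-1→X../.XO/.OX
ply 2, O at X../.XO/XO. | (0,1)=-1→XO./.XO/XO.*; (0,2)=-1→X.O/.XO/XO.; (1,0)=-1→X../OXO/XO.; (2,2)=-1→X../.XO/XOO
ply 3, X at XO./.XO/XO. | (0,2)=+1→XOX/.XO/XO.*; (1,0)=+1→XO./XXO/XO.; (2,2)=+1→XO./.XO/XOX
ply 4: XOX/.XO/XO. is terminal -1 (O); from X../.XO/.O. depth 7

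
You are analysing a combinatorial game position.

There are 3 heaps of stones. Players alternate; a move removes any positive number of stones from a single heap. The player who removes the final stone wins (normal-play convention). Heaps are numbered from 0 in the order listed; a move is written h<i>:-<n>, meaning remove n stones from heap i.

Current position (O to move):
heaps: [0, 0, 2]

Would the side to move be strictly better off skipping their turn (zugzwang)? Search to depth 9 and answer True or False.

zugzwang((0,0,2), O) = False

[(0,0,2)] O move#1: h2:-1:-1/(0,0,1), h2:-2:+1/(0,0,0)*
[(0,0,0)] end (terminal -1, X#2); searched (0,0,2) to 9
suppose O passes — search the same position with X to move:
pass> [(0,0,2)] X move#1: h2:-1:-1/(0,0,1), h2:-2:+1/(0,0,0)*
pass> [(0,0,0)] end (terminal -1, O#2); searched (0,0,2) to 9
for O: play +1, pass -1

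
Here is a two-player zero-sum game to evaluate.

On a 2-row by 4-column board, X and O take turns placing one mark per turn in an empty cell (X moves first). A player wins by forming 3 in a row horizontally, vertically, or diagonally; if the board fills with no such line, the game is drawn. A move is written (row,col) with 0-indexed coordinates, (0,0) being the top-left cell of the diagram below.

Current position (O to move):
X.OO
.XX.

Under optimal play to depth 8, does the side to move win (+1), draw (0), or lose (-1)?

value(X.OO/.XX., O) = +1

ply 1, O at X.OO/.XX. | (0,1)=+1→XOOO/.XX.*; (1,0)=-1→X.OO/OXX.; (1,3)=-1→X.OO/.XXO
ply 2: XOOO/.XX. is terminal -1 (X); from X.OO/.XX. depth 8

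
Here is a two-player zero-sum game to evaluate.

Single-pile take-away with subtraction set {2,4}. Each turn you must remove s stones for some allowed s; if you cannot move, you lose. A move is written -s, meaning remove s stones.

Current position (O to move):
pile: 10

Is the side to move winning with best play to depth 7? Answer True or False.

p1 O@[10]: -2[8]-1 -4[6]+1*
p2 X@[6]: -2[4]-1* -4[2]-1
p3 O@[4]: -2[2]-1 -4[0]+1*
p4 X@[0] terminal -1; root [10] d7

O winning at [10]: True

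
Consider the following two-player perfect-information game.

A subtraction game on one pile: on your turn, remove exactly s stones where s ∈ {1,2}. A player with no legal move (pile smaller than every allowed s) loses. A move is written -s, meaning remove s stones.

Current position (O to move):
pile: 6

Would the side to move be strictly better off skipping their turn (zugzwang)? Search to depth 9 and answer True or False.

zugzwang(6, O) = True

p1 O@[6]: -1[5]-1* -2[4]-1
p2 X@[5]: -1[4]-1 -2[3]+1*
p3 O@[3]: -1[2]-1* -2[1]-1
p4 X@[2]: -1[1]-1 -2[0]+1*
p5 O@[0] terminal -1; root [6] d9
suppose O passes — search the same position with X to move:
pass> p1 X@[6]: -1[5]-1* -2[4]-1
pass> p2 O@[5]: -1[4]-1 -2[3]+1*
pass> p3 X@[3]: -1[2]-1* -2[1]-1
pass> p4 O@[2]: -1[1]-1 -2[0]+1*
pass> p5 X@[0] terminal -1; root [6] d9
for O: play -1, pass +1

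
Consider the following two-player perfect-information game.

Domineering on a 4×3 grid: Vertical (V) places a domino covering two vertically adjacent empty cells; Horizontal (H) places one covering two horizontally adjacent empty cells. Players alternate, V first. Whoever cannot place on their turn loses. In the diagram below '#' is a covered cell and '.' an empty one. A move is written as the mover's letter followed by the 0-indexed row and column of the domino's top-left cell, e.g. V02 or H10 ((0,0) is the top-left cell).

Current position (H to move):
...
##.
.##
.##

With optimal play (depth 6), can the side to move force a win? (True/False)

H winning at [.../##./.##/.##]: False

ply 1, H at .../##./.##/.## | H00=-1→##./##./.##/.##*; H01=-1→.##/##./.##/.##
ply 2, V at ##./##./.##/.## | V02=+1→###/###/.##/.##*; V20=+1→##./##./###/###
ply 3: ###/###/.##/.## is terminal -1 (H); from .../##./.##/.## depth 6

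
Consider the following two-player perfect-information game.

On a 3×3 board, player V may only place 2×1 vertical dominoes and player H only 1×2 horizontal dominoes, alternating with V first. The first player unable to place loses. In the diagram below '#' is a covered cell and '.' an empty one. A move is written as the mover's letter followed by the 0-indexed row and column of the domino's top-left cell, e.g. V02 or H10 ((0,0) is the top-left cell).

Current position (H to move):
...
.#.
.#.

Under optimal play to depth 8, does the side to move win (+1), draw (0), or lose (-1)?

[.../.#./.#.] H move#1: H00:-1/##./.#./.#.*, H01:-1/.##/.#./.#.
[##./.#./.#.] V move#2: V02:+1/###/.##/.#.*, V10:+1/##./##./##., V12:+1/##./.##/.##
[###/.##/.#.] end (terminal -1, H#3); searched .../.#./.#. to 8

value(.../.#./.#., H) = -1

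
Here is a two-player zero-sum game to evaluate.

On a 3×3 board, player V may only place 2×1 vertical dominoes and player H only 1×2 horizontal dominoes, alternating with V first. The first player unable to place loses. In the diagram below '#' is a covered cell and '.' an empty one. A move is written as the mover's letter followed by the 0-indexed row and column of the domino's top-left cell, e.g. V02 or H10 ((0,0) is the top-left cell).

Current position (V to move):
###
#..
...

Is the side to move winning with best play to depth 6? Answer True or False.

ply 1, V at ###/#../... | V11=+1→###/##./.#.*; V12=-1→###/#.#/..#
ply 2: ###/##./.#. is terminal -1 (H); from ###/#../... depth 6

V winning at [###/#../...]: True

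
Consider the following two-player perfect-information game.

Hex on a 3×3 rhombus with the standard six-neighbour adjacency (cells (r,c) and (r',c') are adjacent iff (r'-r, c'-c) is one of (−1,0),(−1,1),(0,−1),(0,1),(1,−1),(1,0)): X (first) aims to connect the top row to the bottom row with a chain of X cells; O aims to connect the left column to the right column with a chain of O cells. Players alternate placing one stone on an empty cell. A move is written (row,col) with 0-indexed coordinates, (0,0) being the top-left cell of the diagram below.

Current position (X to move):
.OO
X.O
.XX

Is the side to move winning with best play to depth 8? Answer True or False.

X winning at [.OO/X.O/.XX]: True

ply 1, X at .OO/X.O/.XX | (0,0)=+1→XOO/X.O/.XX*; (1,1)=-1→.OO/XXO/.XX; (2,0)=-1→.OO/X.O/XXX
ply 2, O at XOO/X.O/.XX | (1,1)=-1→XOO/XOO/.XX*; (2,0)=-1→XOO/X.O/OXX
ply 3, X at XOO/XOO/.XX | (2,0)=+1→XOO/XOO/XXX*
ply 4: XOO/XOO/XXX is terminal -1 (O); from .OO/X.O/.XX depth 8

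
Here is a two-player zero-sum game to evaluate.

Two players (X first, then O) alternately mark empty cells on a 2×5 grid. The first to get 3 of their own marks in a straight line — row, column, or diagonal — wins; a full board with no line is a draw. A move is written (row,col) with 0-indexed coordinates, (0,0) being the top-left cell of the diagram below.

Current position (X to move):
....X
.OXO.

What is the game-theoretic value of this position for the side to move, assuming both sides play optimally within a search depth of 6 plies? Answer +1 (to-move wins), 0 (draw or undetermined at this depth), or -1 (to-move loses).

value(....X/.OXO., X) = 0

p1 X@[....X/.OXO.]: (0,0)[X...X/.OXO.]+0* (0,1)[.X..X/.OXO.]+0 (0,2)[..X.X/.OXO.]+0 (0,3)[...XX/.OXO.]+0 (1,0)[....X/XOXO.]+0 (1,4)[....X/.OXOX]+0
p2 O@[X...X/.OXO.]: (0,1)[XO..X/.OXO.]+0* (0,2)[X.O.X/.OXO.]+0 (0,3)[X..OX/.OXO.]+0 (1,0)[X...X/OOXO.]-1 (1,4)[X...X/.OXOO]-1
p3 X@[XO..X/.OXO.]: (0,2)[XOX.X/.OXO.]+0* (0,3)[XO.XX/.OXO.]+0 (1,0)[XO..X/XOXO.]+0 (1,4)[XO..X/.OXOX]+0
p4 O@[XOX.X/.OXO.]: (0,3)[XOXOX/.OXO.]+0* (1,0)[XOX.X/OOXO.]-1 (1,4)[XOX.X/.OXOO]-1
p5 X@[XOXOX/.OXO.]: (1,0)[XOXOX/XOXO.]+0* (1,4)[XOXOX/.OXOX]+0
p6 O@[XOXOX/XOXO.]: (1,4)[XOXOX/XOXOO]+0*
p7 X@[XOXOX/XOXOO] terminal +0; root [....X/.OXO.] d6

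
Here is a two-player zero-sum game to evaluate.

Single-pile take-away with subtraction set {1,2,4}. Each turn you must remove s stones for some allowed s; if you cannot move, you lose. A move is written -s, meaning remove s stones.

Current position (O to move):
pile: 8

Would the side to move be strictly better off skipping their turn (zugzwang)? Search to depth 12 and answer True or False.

zugzwang(8, O) = False

ply 1, O at 8 | -1=-1→7; -2=+1→6*; -4=-1→4
ply 2, X at 6 | -1=-1→5*; -2=-1→4; -4=-1→2
ply 3, O at 5 | -1=-1→4; -2=+1→3*; -4=-1→1
ply 4, X at 3 | -1=-1→2*; -2=-1→1
ply 5, O at 2 | -1=-1→1; -2=+1→0*
ply 6: 0 is terminal -1 (X); from 8 depth 12
pass branch (X moves first from the same position):
  | ply 1, X at 8 | -1=-1→7; -2=+1→6*; -4=-1→4
  | ply 2, O at 6 | -1=-1→5*; -2=-1→4; -4=-1→2
  | ply 3, X at 5 | -1=-1→4; -2=+1→3*; -4=-1→1
  | ply 4, O at 3 | -1=-1→2*; -2=-1→1
  | ply 5, X at 2 | -1=-1→1; -2=+1→0*
  | ply 6: 0 is terminal -1 (O); from 8 depth 12
O moving scores +1; O passing scores -1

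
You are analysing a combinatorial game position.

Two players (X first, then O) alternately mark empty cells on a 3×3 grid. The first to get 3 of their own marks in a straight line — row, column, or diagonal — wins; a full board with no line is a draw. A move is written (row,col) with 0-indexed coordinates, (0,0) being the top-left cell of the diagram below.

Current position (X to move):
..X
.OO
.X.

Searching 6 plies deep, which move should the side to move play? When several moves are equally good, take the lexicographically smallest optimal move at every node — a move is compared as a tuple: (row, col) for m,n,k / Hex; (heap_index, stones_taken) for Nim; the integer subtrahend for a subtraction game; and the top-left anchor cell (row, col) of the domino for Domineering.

ply 1, X at ..X/.OO/.X. | (0,0)=-1→X.X/.OO/.X.; (0,1)=-1→.XX/.OO/.X.; (1,0)=+0→..X/XOO/.X.*; (2,0)=-1→..X/.OO/XX.; (2,2)=-1→..X/.OO/.XX
ply 2, O at ..X/XOO/.X. | (0,0)=+0→O.X/XOO/.X.*; (0,1)=-1→.OX/XOO/.X.; (2,0)=+0→..X/XOO/OX.; (2,2)=-1→..X/XOO/.XO
ply 3, X at O.X/XOO/.X. | (0,1)=-1→OXX/XOO/.X.; (2,0)=-1→O.X/XOO/XX.; (2,2)=+0→O.X/XOO/.XX*
ply 4, O at O.X/XOO/.XX | (0,1)=-1→OOX/XOO/.XX; (2,0)=+0→O.X/XOO/OXX*
ply 5, X at O.X/XOO/OXX | (0,1)=+0→OXX/XOO/OXX*
ply 6: OXX/XOO/OXX is terminal +0 (O); from ..X/.OO/.X. depth 6

X's best at [..X/.OO/.X.]: (1,0)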